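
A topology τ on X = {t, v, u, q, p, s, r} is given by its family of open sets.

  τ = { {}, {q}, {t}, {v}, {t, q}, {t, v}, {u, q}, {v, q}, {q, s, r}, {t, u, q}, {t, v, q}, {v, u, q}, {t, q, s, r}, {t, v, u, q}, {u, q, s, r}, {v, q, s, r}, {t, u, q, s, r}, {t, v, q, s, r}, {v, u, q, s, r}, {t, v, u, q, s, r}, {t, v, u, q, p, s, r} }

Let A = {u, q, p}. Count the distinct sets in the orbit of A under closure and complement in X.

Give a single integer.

X∖A={t, v, s, r}, int(X∖A)={t, v}, hence cl(A)={u, q, p, s, r}
Orbit (k=closure, c=complement):
  1. A     = {u, q, p}
  2. kA    = {u, q, p, s, r}
  3. cA    = {t, v, s, r}
  4. ckA   = {t, v}
  5. kcA   = {t, v, p, s, r}
  6. kckA  = {t, v, p}
  7. ckcA  = {u, q}
  8. ckckA = {u, q, s, r}
(closed under both — stop)

8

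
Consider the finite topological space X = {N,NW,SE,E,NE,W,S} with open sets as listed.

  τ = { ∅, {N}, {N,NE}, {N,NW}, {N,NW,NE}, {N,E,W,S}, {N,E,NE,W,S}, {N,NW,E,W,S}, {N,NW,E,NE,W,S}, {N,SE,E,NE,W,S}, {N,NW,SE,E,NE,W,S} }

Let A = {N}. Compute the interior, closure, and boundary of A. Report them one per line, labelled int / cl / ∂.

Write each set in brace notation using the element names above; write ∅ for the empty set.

int(A) = {N}
cl(A)  = {N,NW,SE,E,NE,W,S}
∂A     = {NW,SE,E,NE,W,S}

open subsets of A: ∅, {N}; so int(A) = {N}
closure: X∖int(X∖A) = X∖∅ = {N,NW,SE,E,NE,W,S}
∂A = {N,NW,SE,E,NE,W,S} minus {N} = {NW,SE,E,NE,W,S}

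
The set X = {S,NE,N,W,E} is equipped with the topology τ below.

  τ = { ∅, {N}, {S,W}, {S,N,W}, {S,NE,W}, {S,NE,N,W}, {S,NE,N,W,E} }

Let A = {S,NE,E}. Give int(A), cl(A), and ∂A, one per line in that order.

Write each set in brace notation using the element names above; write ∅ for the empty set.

int(A) = ∅
cl(A)  = {S,NE,W,E}
∂A     = {S,NE,W,E}

interior: largest open inside A is ∅ (from ∅)
cl via duality: int({N,W}) = {N}, so X∖{N} = {S,NE,W,E}
cl∖int = {S,NE,W,E}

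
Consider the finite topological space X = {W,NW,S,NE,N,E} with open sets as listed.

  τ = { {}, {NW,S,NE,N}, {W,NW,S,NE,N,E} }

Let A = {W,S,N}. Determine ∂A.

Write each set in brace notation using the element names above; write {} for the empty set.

interior: largest open inside A is {} (from {})
cl via duality: int({NW,NE,E}) = {}, so X∖{} = {W,NW,S,NE,N,E}
cl∖int = {W,NW,S,NE,N,E}

{W,NW,S,NE,N,E}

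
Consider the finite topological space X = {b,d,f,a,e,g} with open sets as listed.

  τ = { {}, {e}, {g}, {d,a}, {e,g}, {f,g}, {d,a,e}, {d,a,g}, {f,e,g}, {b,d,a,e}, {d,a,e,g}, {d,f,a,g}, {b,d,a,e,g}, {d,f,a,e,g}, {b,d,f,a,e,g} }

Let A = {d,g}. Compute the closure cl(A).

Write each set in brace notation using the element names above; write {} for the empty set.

X∖A={b,f,a,e}, int(X∖A)={e}, hence cl(A)={b,d,f,a,g}

{b,d,f,a,g}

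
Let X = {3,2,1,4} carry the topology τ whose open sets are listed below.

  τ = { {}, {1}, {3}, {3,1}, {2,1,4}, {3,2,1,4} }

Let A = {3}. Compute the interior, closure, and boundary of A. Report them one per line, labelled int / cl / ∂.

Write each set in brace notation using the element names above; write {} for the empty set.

int(A) = {3}
cl(A)  = {3}
∂A     = {}

U open, U⊆A: {}, {3}. int(A) = ⋃ = {3}
X∖A={2,1,4}, int(X∖A)={2,1,4}, hence cl(A)={3}
∂A: remove int from cl → {}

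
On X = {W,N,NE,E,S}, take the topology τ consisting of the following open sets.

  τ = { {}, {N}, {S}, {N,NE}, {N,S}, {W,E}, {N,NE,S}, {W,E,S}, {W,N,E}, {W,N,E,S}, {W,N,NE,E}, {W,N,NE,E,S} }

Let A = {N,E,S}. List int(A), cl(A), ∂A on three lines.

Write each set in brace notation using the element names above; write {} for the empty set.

opens ⊆ A: {}, {S}, {N}, {N,S}; union → int = {N,S}
complement {W,NE}; its interior {}; cl(A) = X∖{} = {W,N,NE,E,S}
boundary = {W,N,NE,E,S} ∖ {N,S} = {W,NE,E}

int(A) = {N,S}
cl(A)  = {W,N,NE,E,S}
∂A     = {W,NE,E}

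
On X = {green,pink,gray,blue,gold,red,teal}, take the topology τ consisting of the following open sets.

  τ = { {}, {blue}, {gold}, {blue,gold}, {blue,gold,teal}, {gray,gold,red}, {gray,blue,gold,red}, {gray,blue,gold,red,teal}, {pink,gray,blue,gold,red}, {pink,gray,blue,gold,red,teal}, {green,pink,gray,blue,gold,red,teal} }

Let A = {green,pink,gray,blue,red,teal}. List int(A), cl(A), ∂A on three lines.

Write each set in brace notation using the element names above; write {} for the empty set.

int(A) = {blue}
cl(A)  = {green,pink,gray,blue,red,teal}
∂A     = {green,pink,gray,red,teal}

open subsets of A: {}, {blue}; so int(A) = {blue}
closure: X∖int(X∖A) = X∖{gold} = {green,pink,gray,blue,red,teal}
∂A = {green,pink,gray,blue,red,teal} minus {blue} = {green,pink,gray,red,teal}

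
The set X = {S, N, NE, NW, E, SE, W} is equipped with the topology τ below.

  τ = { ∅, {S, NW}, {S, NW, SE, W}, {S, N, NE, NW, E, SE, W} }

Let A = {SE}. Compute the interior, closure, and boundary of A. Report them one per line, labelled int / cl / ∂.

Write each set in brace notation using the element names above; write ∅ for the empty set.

opens ⊆ A: ∅; union → int = ∅
complement {S, N, NE, NW, E, W}; its interior {S, NW}; cl(A) = X∖{S, NW} = {N, NE, E, SE, W}
boundary = {N, NE, E, SE, W} ∖ ∅ = {N, NE, E, SE, W}

int(A) = ∅
cl(A)  = {N, NE, E, SE, W}
∂A     = {N, NE, E, SE, W}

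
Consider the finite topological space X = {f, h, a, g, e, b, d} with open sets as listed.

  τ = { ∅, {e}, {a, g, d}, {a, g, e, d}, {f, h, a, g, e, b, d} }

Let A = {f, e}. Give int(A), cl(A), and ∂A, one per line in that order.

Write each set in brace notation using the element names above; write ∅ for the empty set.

U open, U⊆A: ∅, {e}. int(A) = ⋃ = {e}
X∖A={h, a, g, b, d}, int(X∖A)={a, g, d}, hence cl(A)={f, h, e, b}
∂A: remove int from cl → {f, h, b}

int(A) = {e}
cl(A)  = {f, h, e, b}
∂A     = {f, h, b}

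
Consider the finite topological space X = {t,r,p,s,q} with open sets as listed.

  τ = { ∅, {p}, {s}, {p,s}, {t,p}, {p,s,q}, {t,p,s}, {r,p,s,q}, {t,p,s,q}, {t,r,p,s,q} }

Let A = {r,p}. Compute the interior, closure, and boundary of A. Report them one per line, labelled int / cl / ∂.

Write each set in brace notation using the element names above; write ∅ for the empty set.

opens ⊆ A: ∅, {p}; union → int = {p}
complement {t,s,q}; its interior {s}; cl(A) = X∖{s} = {t,r,p,q}
boundary = {t,r,p,q} ∖ {p} = {t,r,q}

int(A) = {p}
cl(A)  = {t,r,p,q}
∂A     = {t,r,q}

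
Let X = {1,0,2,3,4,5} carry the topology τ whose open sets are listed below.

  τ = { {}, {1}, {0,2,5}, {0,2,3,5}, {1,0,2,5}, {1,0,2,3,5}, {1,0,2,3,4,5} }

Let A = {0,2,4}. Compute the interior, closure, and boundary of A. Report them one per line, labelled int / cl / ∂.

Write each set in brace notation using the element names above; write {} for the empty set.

int(A) = {}
cl(A)  = {0,2,3,4,5}
∂A     = {0,2,3,4,5}

opens ⊆ A: {}; union → int = {}
complement {1,3,5}; its interior {1}; cl(A) = X∖{1} = {0,2,3,4,5}
boundary = {0,2,3,4,5} ∖ {} = {0,2,3,4,5}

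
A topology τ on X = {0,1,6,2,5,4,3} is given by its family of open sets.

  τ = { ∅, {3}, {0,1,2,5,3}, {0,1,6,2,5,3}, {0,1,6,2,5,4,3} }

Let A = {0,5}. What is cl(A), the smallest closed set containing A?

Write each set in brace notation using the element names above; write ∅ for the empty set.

complement {1,6,2,4,3}; its interior {3}; cl(A) = X∖{3} = {0,1,6,2,5,4}

{0,1,6,2,5,4}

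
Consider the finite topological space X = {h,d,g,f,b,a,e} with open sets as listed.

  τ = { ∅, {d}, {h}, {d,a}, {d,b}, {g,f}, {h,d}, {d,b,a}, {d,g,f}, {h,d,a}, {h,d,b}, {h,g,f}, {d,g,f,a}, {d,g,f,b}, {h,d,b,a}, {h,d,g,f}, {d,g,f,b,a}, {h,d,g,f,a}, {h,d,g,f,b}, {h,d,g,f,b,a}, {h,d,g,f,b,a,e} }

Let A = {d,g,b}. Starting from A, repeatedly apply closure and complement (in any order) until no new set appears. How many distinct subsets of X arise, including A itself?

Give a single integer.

12

X∖A={h,f,a,e}, int(X∖A)={h}, hence cl(A)={d,g,f,b,a,e}
Orbit (k=closure, c=complement):
  1. A     = {d,g,b}
  2. kA    = {d,g,f,b,a,e}
  3. cA    = {h,f,a,e}
  4. ckA   = {h}
  5. kcA   = {h,g,f,a,e}
  6. kckA  = {h,e}
  7. ckcA  = {d,b}
  8. ckckA = {d,g,f,b,a}
  9. kckcA = {d,b,a,e}
  10. ckckcA = {h,g,f}
  11. kckckcA = {h,g,f,e}
  12. ckckckcA = {d,b,a}
(closed under both — stop)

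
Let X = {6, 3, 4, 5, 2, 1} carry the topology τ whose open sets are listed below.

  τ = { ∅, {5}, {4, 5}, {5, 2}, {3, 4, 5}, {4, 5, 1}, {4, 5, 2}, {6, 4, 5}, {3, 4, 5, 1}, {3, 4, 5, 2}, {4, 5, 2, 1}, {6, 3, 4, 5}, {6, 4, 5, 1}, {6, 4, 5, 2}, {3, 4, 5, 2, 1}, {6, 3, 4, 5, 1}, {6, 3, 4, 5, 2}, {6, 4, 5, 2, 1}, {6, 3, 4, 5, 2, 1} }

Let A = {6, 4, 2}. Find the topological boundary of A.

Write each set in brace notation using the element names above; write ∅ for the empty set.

{6, 3, 4, 2, 1}

open subsets of A: ∅; so int(A) = ∅
closure: X∖int(X∖A) = X∖{5} = {6, 3, 4, 2, 1}
∂A = {6, 3, 4, 2, 1} minus ∅ = {6, 3, 4, 2, 1}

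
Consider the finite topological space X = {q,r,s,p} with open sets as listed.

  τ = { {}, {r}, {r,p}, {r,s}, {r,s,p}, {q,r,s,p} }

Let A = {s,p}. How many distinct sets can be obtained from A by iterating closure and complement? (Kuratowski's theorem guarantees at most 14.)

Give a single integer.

6

X∖A={q,r}, int(X∖A)={r}, hence cl(A)={q,s,p}
Orbit (k=closure, c=complement):
  1. A     = {s,p}
  2. kA    = {q,s,p}
  3. cA    = {q,r}
  4. ckA   = {r}
  5. kcA   = {q,r,s,p}
  6. ckcA  = {}
(closed under both — stop)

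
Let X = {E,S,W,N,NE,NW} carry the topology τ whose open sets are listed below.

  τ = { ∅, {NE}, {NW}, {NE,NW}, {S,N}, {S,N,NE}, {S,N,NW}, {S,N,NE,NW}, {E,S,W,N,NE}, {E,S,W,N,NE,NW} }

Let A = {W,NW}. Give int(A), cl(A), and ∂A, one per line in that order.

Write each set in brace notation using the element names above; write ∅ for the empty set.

int(A) = {NW}
cl(A)  = {E,W,NW}
∂A     = {E,W}

open subsets of A: ∅, {NW}; so int(A) = {NW}
closure: X∖int(X∖A) = X∖{S,N,NE} = {E,W,NW}
∂A = {E,W,NW} minus {NW} = {E,W}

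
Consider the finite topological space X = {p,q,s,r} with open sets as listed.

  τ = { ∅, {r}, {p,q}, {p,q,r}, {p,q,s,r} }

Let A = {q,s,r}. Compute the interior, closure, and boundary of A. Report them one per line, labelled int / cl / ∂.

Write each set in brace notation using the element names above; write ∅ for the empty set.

U open, U⊆A: ∅, {r}. int(A) = ⋃ = {r}
X∖A={p}, int(X∖A)=∅, hence cl(A)={p,q,s,r}
∂A: remove int from cl → {p,q,s}

int(A) = {r}
cl(A)  = {p,q,s,r}
∂A     = {p,q,s}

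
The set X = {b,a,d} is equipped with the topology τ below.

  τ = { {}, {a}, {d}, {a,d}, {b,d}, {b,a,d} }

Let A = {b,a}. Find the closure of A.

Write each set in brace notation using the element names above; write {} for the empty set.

complement {d}; its interior {d}; cl(A) = X∖{d} = {b,a}

{b,a}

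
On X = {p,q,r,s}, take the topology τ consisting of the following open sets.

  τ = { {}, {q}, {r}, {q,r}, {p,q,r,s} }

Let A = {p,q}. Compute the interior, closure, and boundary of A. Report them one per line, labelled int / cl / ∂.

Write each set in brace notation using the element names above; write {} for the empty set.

int(A) = {q}
cl(A)  = {p,q,s}
∂A     = {p,s}

interior: largest open inside A is {q} (from {}, {q})
cl via duality: int({r,s}) = {r}, so X∖{r} = {p,q,s}
cl∖int = {p,s}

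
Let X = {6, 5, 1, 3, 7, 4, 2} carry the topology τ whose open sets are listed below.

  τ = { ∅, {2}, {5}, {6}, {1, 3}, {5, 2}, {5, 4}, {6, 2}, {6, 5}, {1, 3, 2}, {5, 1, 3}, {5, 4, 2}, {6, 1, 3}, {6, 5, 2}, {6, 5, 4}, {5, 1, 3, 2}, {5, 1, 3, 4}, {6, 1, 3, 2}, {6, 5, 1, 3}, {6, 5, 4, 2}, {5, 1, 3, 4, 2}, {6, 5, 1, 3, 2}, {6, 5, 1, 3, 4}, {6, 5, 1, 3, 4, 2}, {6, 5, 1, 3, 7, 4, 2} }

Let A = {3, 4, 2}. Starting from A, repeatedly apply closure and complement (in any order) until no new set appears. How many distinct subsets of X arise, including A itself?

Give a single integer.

cl via duality: int({6, 5, 1, 7}) = {6, 5}, so X∖{6, 5} = {1, 3, 7, 4, 2}
Write k for closure, c for complement:
  1. A     = {3, 4, 2}
  2. kA    = {1, 3, 7, 4, 2}
  3. cA    = {6, 5, 1, 7}
  4. ckA   = {6, 5}
  5. kcA   = {6, 5, 1, 3, 7, 4}
  6. kckA  = {6, 5, 7, 4}
  7. ckcA  = {2}
  8. ckckA = {1, 3, 2}
  9. kckcA = {7, 2}
  10. kckckA = {1, 3, 7, 2}
  11. ckckcA = {6, 5, 1, 3, 4}
  12. ckckckA = {6, 5, 4}
applying k or c yields no new set

12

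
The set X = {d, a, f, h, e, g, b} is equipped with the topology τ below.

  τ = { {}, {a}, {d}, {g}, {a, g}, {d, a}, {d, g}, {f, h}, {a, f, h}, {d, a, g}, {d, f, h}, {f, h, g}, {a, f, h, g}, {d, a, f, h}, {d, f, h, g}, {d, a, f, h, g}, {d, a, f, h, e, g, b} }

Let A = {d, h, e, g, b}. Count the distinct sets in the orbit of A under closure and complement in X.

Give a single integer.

closure: X∖int(X∖A) = X∖{a} = {d, f, h, e, g, b}
Let k=closure and c=complement:
  1. A     = {d, h, e, g, b}
  2. kA    = {d, f, h, e, g, b}
  3. cA    = {a, f}
  4. ckA   = {a}
  5. kcA   = {a, f, h, e, b}
  6. kckA  = {a, e, b}
  7. ckcA  = {d, g}
  8. ckckA = {d, f, h, g}
  9. kckcA = {d, e, g, b}
  10. ckckcA = {a, f, h}
— saturated at 10

10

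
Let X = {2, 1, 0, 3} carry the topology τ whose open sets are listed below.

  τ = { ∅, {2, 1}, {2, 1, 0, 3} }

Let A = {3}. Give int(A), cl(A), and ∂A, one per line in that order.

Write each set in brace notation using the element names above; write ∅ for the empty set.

int(A) = ∅
cl(A)  = {0, 3}
∂A     = {0, 3}

interior: largest open inside A is ∅ (from ∅)
cl via duality: int({2, 1, 0}) = {2, 1}, so X∖{2, 1} = {0, 3}
cl∖int = {0, 3}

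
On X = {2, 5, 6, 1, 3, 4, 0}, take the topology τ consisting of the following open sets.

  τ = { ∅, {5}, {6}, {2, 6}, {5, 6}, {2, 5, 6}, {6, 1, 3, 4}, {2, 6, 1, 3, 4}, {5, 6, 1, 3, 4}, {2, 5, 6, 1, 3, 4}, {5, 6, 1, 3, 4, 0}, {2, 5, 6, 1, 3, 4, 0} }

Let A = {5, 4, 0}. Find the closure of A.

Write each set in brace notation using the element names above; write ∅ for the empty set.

X∖A={2, 6, 1, 3}, int(X∖A)={2, 6}, hence cl(A)={5, 1, 3, 4, 0}

{5, 1, 3, 4, 0}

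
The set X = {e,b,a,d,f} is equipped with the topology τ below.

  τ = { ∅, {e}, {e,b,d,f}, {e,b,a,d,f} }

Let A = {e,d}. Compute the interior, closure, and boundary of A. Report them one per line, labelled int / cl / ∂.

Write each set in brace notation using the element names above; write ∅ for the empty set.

interior: largest open inside A is {e} (from ∅, {e})
cl via duality: int({b,a,f}) = ∅, so X∖∅ = {e,b,a,d,f}
cl∖int = {b,a,d,f}

int(A) = {e}
cl(A)  = {e,b,a,d,f}
∂A     = {b,a,d,f}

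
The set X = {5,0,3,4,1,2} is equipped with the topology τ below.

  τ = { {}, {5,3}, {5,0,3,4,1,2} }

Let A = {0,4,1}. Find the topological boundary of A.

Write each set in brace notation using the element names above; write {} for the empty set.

{0,4,1,2}

U open, U⊆A: {}. int(A) = ⋃ = {}
X∖A={5,3,2}, int(X∖A)={5,3}, hence cl(A)={0,4,1,2}
∂A: remove int from cl → {0,4,1,2}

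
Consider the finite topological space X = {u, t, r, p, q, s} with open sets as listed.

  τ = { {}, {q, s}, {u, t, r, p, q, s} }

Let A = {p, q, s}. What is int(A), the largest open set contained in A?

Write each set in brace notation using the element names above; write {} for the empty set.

{q, s}

opens ⊆ A: {}, {q, s}; union → int = {q, s}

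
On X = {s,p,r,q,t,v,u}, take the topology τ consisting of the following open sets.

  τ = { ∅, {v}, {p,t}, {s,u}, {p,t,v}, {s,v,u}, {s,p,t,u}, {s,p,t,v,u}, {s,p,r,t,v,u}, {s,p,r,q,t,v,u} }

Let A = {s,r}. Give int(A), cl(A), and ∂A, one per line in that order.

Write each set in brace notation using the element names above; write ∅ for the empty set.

int(A) = ∅
cl(A)  = {s,r,q,u}
∂A     = {s,r,q,u}

opens ⊆ A: ∅; union → int = ∅
complement {p,q,t,v,u}; its interior {p,t,v}; cl(A) = X∖{p,t,v} = {s,r,q,u}
boundary = {s,r,q,u} ∖ ∅ = {s,r,q,u}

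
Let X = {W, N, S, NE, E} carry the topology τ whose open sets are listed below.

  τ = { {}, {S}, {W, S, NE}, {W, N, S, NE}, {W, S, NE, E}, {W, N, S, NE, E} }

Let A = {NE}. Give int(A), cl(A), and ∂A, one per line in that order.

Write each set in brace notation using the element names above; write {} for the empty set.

U open, U⊆A: {}. int(A) = ⋃ = {}
X∖A={W, N, S, E}, int(X∖A)={S}, hence cl(A)={W, N, NE, E}
∂A: remove int from cl → {W, N, NE, E}

int(A) = {}
cl(A)  = {W, N, NE, E}
∂A     = {W, N, NE, E}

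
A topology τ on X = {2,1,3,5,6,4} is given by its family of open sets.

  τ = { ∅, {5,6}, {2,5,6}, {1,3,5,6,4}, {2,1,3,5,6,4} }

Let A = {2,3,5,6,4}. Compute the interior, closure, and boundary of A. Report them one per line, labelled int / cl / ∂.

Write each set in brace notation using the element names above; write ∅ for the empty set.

int(A) = {2,5,6}
cl(A)  = {2,1,3,5,6,4}
∂A     = {1,3,4}

opens ⊆ A: ∅, {5,6}, {2,5,6}; union → int = {2,5,6}
complement {1}; its interior ∅; cl(A) = X∖∅ = {2,1,3,5,6,4}
boundary = {2,1,3,5,6,4} ∖ {2,5,6} = {1,3,4}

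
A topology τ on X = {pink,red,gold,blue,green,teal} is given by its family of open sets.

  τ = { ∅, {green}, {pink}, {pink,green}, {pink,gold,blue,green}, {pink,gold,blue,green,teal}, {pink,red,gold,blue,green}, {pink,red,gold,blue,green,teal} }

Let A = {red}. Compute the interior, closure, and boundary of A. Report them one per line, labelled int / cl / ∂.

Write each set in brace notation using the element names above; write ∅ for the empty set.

open subsets of A: ∅; so int(A) = ∅
closure: X∖int(X∖A) = X∖{pink,gold,blue,green,teal} = {red}
∂A = {red} minus ∅ = {red}

int(A) = ∅
cl(A)  = {red}
∂A     = {red}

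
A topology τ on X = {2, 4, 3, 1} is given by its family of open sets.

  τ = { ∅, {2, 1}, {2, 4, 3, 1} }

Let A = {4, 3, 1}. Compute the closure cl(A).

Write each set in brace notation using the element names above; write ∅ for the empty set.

cl via duality: int({2}) = ∅, so X∖∅ = {2, 4, 3, 1}

{2, 4, 3, 1}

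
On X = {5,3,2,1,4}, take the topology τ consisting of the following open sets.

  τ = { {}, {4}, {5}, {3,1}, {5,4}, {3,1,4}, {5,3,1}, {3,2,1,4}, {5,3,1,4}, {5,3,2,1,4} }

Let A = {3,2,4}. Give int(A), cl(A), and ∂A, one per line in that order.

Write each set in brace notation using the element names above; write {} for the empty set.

int(A) = {4}
cl(A)  = {3,2,1,4}
∂A     = {3,2,1}

open subsets of A: {}, {4}; so int(A) = {4}
closure: X∖int(X∖A) = X∖{5} = {3,2,1,4}
∂A = {3,2,1,4} minus {4} = {3,2,1}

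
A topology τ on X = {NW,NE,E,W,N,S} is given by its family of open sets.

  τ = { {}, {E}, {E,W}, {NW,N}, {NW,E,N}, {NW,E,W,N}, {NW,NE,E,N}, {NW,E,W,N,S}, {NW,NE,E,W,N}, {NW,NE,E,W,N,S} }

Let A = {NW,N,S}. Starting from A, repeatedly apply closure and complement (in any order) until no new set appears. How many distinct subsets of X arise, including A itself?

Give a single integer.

6

closure: X∖int(X∖A) = X∖{E,W} = {NW,NE,N,S}
Let k=closure and c=complement:
  1. A     = {NW,N,S}
  2. kA    = {NW,NE,N,S}
  3. cA    = {NE,E,W}
  4. ckA   = {E,W}
  5. kcA   = {NE,E,W,S}
  6. ckcA  = {NW,N}
— saturated at 6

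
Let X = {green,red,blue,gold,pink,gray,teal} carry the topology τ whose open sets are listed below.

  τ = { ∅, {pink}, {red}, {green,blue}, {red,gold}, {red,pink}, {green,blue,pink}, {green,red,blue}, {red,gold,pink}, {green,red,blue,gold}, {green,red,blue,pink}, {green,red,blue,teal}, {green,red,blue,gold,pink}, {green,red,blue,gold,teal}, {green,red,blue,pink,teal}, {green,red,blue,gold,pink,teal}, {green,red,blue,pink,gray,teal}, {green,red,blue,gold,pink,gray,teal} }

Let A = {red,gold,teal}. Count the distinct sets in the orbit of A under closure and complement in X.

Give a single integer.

6

cl via duality: int({green,blue,pink,gray}) = {green,blue,pink}, so X∖{green,blue,pink} = {red,gold,gray,teal}
Write k for closure, c for complement:
  1. A     = {red,gold,teal}
  2. kA    = {red,gold,gray,teal}
  3. cA    = {green,blue,pink,gray}
  4. ckA   = {green,blue,pink}
  5. kcA   = {green,blue,pink,gray,teal}
  6. ckcA  = {red,gold}
applying k or c yields no new set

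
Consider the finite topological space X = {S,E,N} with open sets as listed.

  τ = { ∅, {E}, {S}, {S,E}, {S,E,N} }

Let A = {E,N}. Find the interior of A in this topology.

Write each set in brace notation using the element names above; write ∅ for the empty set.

{E}

opens ⊆ A: ∅, {E}; union → int = {E}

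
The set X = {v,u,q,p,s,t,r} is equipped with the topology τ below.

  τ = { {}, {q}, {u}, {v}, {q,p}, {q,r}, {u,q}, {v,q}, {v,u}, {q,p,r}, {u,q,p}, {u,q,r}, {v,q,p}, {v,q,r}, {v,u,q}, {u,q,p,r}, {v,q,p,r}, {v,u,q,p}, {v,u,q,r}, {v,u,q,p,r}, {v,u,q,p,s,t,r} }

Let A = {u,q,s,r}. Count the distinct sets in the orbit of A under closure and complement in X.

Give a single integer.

closure: X∖int(X∖A) = X∖{v} = {u,q,p,s,t,r}
Let k=closure and c=complement:
  1. A     = {u,q,s,r}
  2. kA    = {u,q,p,s,t,r}
  3. cA    = {v,p,t}
  4. ckA   = {v}
  5. kcA   = {v,p,s,t}
  6. kckA  = {v,s,t}
  7. ckcA  = {u,q,r}
  8. ckckA = {u,q,p,r}
— saturated at 8

8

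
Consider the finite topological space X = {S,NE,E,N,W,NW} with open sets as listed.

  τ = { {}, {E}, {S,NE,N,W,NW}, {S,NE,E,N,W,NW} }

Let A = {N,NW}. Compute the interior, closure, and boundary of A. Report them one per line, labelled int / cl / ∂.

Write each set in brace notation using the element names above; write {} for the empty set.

open subsets of A: {}; so int(A) = {}
closure: X∖int(X∖A) = X∖{E} = {S,NE,N,W,NW}
∂A = {S,NE,N,W,NW} minus {} = {S,NE,N,W,NW}

int(A) = {}
cl(A)  = {S,NE,N,W,NW}
∂A     = {S,NE,N,W,NW}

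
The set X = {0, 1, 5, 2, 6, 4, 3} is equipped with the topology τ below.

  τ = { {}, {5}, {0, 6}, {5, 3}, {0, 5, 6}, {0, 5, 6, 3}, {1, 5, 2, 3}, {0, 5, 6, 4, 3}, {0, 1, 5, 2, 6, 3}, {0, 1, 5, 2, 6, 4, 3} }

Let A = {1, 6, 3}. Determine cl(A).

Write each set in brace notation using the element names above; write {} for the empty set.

closure: X∖int(X∖A) = X∖{5} = {0, 1, 2, 6, 4, 3}

{0, 1, 2, 6, 4, 3}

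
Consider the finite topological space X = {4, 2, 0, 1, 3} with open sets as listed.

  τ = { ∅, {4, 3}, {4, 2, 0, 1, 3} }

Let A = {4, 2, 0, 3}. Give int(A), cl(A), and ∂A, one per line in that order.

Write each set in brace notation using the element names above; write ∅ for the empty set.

interior: largest open inside A is {4, 3} (from ∅, {4, 3})
cl via duality: int({1}) = ∅, so X∖∅ = {4, 2, 0, 1, 3}
cl∖int = {2, 0, 1}

int(A) = {4, 3}
cl(A)  = {4, 2, 0, 1, 3}
∂A     = {2, 0, 1}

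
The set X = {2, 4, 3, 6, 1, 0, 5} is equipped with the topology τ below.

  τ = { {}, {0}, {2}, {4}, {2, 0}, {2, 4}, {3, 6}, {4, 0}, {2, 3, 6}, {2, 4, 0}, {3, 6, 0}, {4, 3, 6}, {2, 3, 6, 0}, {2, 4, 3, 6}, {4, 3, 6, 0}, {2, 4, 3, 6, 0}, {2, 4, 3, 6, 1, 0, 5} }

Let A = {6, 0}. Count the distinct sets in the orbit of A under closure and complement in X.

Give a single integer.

10

complement {2, 4, 3, 1, 5}; its interior {2, 4}; cl(A) = X∖{2, 4} = {3, 6, 1, 0, 5}
With k = closure, c = complement:
  1. A     = {6, 0}
  2. kA    = {3, 6, 1, 0, 5}
  3. cA    = {2, 4, 3, 1, 5}
  4. ckA   = {2, 4}
  5. kcA   = {2, 4, 3, 6, 1, 5}
  6. kckA  = {2, 4, 1, 5}
  7. ckcA  = {0}
  8. ckckA = {3, 6, 0}
  9. kckcA = {1, 0, 5}
  10. ckckcA = {2, 4, 3, 6}
k, c of each give nothing new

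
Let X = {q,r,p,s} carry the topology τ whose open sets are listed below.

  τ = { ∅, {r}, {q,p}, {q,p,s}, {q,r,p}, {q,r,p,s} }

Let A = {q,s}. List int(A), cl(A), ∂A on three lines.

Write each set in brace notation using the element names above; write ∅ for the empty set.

int(A) = ∅
cl(A)  = {q,p,s}
∂A     = {q,p,s}

U open, U⊆A: ∅. int(A) = ⋃ = ∅
X∖A={r,p}, int(X∖A)={r}, hence cl(A)={q,p,s}
∂A: remove int from cl → {q,p,s}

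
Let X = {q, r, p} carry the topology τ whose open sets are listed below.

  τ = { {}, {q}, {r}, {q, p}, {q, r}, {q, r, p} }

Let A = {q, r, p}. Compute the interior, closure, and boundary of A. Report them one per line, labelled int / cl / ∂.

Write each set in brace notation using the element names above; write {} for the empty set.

int(A) = {q, r, p}
cl(A)  = {q, r, p}
∂A     = {}

open subsets of A: {}, {q}, {r}, {q, r}, {q, p}, {q, r, p}; so int(A) = {q, r, p}
closure: X∖int(X∖A) = X∖{} = {q, r, p}
∂A = {q, r, p} minus {q, r, p} = {}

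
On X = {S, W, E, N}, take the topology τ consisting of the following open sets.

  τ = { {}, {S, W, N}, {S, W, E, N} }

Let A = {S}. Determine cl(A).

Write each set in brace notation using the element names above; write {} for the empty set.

X∖A={W, E, N}, int(X∖A)={}, hence cl(A)={S, W, E, N}

{S, W, E, N}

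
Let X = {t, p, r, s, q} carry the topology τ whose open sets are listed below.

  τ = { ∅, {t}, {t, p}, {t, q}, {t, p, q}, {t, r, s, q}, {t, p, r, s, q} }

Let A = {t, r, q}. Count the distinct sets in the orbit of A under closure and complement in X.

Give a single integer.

6

cl via duality: int({p, s}) = ∅, so X∖∅ = {t, p, r, s, q}
Write k for closure, c for complement:
  1. A     = {t, r, q}
  2. kA    = {t, p, r, s, q}
  3. cA    = {p, s}
  4. ckA   = ∅
  5. kcA   = {p, r, s}
  6. ckcA  = {t, q}
applying k or c yields no new set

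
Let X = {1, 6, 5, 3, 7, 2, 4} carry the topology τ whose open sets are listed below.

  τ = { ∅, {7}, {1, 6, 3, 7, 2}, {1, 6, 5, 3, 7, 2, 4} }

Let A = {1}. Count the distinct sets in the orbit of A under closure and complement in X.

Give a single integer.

complement {6, 5, 3, 7, 2, 4}; its interior {7}; cl(A) = X∖{7} = {1, 6, 5, 3, 2, 4}
With k = closure, c = complement:
  1. A     = {1}
  2. kA    = {1, 6, 5, 3, 2, 4}
  3. cA    = {6, 5, 3, 7, 2, 4}
  4. ckA   = {7}
  5. kcA   = {1, 6, 5, 3, 7, 2, 4}
  6. ckcA  = ∅
k, c of each give nothing new

6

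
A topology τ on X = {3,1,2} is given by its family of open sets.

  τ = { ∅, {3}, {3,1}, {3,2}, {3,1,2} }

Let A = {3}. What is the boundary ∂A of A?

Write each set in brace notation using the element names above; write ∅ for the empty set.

{1,2}

interior: largest open inside A is {3} (from ∅, {3})
cl via duality: int({1,2}) = ∅, so X∖∅ = {3,1,2}
cl∖int = {1,2}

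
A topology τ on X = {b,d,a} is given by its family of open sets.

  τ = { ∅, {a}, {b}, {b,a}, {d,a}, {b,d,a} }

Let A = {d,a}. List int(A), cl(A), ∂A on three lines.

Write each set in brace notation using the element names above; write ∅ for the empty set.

int(A) = {d,a}
cl(A)  = {d,a}
∂A     = ∅

open subsets of A: ∅, {a}, {d,a}; so int(A) = {d,a}
closure: X∖int(X∖A) = X∖{b} = {d,a}
∂A = {d,a} minus {d,a} = ∅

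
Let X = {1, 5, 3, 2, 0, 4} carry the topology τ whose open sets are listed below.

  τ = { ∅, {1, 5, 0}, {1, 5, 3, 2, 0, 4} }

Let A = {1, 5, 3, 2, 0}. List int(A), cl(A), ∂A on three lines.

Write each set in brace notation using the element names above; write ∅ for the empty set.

open subsets of A: ∅, {1, 5, 0}; so int(A) = {1, 5, 0}
closure: X∖int(X∖A) = X∖∅ = {1, 5, 3, 2, 0, 4}
∂A = {1, 5, 3, 2, 0, 4} minus {1, 5, 0} = {3, 2, 4}

int(A) = {1, 5, 0}
cl(A)  = {1, 5, 3, 2, 0, 4}
∂A     = {3, 2, 4}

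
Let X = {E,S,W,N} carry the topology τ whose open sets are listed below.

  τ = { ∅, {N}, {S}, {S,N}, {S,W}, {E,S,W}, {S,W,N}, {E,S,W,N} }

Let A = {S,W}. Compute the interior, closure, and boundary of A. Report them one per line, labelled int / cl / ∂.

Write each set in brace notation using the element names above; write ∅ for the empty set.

int(A) = {S,W}
cl(A)  = {E,S,W}
∂A     = {E}

opens ⊆ A: ∅, {S}, {S,W}; union → int = {S,W}
complement {E,N}; its interior {N}; cl(A) = X∖{N} = {E,S,W}
boundary = {E,S,W} ∖ {S,W} = {E}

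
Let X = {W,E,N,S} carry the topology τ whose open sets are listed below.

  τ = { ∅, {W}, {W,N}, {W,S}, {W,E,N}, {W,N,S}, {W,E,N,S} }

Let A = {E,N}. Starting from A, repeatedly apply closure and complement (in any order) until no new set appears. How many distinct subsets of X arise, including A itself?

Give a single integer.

4

closure: X∖int(X∖A) = X∖{W,S} = {E,N}
Let k=closure and c=complement:
  1. A     = {E,N}
  2. cA    = {W,S}
  3. kcA   = {W,E,N,S}
  4. ckcA  = ∅
— saturated at 4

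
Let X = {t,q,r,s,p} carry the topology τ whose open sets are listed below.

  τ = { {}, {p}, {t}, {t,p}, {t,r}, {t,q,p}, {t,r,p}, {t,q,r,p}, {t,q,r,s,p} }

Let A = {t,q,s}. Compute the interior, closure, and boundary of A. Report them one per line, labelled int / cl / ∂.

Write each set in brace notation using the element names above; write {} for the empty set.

U open, U⊆A: {}, {t}. int(A) = ⋃ = {t}
X∖A={r,p}, int(X∖A)={p}, hence cl(A)={t,q,r,s}
∂A: remove int from cl → {q,r,s}

int(A) = {t}
cl(A)  = {t,q,r,s}
∂A     = {q,r,s}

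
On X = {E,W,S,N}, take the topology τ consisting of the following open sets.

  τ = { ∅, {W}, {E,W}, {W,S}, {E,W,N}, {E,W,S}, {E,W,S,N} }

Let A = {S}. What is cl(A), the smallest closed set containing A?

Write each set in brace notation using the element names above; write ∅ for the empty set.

complement {E,W,N}; its interior {E,W,N}; cl(A) = X∖{E,W,N} = {S}

{S}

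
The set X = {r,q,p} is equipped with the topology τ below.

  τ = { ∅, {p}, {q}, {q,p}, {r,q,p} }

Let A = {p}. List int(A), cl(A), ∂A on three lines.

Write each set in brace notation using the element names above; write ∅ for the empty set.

int(A) = {p}
cl(A)  = {r,p}
∂A     = {r}

interior: largest open inside A is {p} (from ∅, {p})
cl via duality: int({r,q}) = {q}, so X∖{q} = {r,p}
cl∖int = {r}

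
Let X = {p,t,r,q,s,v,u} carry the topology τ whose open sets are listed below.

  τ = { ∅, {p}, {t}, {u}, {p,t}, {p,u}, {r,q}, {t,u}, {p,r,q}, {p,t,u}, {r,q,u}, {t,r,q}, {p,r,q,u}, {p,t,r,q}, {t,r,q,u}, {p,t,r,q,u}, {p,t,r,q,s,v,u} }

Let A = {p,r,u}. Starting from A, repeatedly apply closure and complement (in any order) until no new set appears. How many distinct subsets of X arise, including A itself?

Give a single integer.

10

closure: X∖int(X∖A) = X∖{t} = {p,r,q,s,v,u}
Let k=closure and c=complement:
  1. A     = {p,r,u}
  2. kA    = {p,r,q,s,v,u}
  3. cA    = {t,q,s,v}
  4. ckA   = {t}
  5. kcA   = {t,r,q,s,v}
  6. kckA  = {t,s,v}
  7. ckcA  = {p,u}
  8. ckckA = {p,r,q,u}
  9. kckcA = {p,s,v,u}
  10. ckckcA = {t,r,q}
— saturated at 10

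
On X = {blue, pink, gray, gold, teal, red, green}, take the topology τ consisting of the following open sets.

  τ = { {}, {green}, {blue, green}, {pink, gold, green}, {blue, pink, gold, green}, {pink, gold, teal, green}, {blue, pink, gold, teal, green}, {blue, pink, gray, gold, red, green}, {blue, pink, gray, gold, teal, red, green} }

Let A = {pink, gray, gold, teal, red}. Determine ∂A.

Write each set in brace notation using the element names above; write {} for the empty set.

interior: largest open inside A is {} (from {})
cl via duality: int({blue, green}) = {blue, green}, so X∖{blue, green} = {pink, gray, gold, teal, red}
cl∖int = {pink, gray, gold, teal, red}

{pink, gray, gold, teal, red}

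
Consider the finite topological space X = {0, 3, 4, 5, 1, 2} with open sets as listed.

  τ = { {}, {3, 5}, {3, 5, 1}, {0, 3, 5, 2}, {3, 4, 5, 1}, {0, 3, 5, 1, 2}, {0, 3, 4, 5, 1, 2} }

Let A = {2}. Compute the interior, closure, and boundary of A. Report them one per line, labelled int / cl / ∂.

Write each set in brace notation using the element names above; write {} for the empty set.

int(A) = {}
cl(A)  = {0, 2}
∂A     = {0, 2}

interior: largest open inside A is {} (from {})
cl via duality: int({0, 3, 4, 5, 1}) = {3, 4, 5, 1}, so X∖{3, 4, 5, 1} = {0, 2}
cl∖int = {0, 2}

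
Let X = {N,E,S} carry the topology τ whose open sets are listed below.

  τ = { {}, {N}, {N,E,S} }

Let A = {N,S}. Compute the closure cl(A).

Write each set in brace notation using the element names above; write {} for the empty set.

{N,E,S}

X∖A={E}, int(X∖A)={}, hence cl(A)={N,E,S}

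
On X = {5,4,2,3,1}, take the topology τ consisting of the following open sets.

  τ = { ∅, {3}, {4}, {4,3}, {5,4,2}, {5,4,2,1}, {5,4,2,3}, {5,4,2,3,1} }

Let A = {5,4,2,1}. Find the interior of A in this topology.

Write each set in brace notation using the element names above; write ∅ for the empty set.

interior: largest open inside A is {5,4,2,1} (from ∅, {4}, {5,4,2}, {5,4,2,1})

{5,4,2,1}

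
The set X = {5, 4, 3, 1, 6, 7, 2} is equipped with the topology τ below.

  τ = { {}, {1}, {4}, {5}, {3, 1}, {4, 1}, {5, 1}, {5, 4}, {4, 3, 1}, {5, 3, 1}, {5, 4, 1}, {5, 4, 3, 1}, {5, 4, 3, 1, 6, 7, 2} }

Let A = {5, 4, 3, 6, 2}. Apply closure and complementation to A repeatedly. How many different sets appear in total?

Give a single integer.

cl via duality: int({1, 7}) = {1}, so X∖{1} = {5, 4, 3, 6, 7, 2}
Write k for closure, c for complement:
  1. A     = {5, 4, 3, 6, 2}
  2. kA    = {5, 4, 3, 6, 7, 2}
  3. cA    = {1, 7}
  4. ckA   = {1}
  5. kcA   = {3, 1, 6, 7, 2}
  6. ckcA  = {5, 4}
  7. kckcA = {5, 4, 6, 7, 2}
  8. ckckcA = {3, 1}
applying k or c yields no new set

8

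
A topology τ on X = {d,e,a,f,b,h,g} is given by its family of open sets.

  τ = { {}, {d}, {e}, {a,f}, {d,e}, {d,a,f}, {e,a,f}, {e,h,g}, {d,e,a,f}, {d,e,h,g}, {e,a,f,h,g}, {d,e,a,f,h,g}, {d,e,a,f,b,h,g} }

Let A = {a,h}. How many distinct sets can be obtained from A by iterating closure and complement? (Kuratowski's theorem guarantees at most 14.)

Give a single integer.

10

X∖A={d,e,f,b,g}, int(X∖A)={d,e}, hence cl(A)={a,f,b,h,g}
Orbit (k=closure, c=complement):
  1. A     = {a,h}
  2. kA    = {a,f,b,h,g}
  3. cA    = {d,e,f,b,g}
  4. ckA   = {d,e}
  5. kcA   = {d,e,a,f,b,h,g}
  6. kckA  = {d,e,b,h,g}
  7. ckcA  = {}
  8. ckckA = {a,f}
  9. kckckA = {a,f,b}
  10. ckckckA = {d,e,h,g}
(closed under both — stop)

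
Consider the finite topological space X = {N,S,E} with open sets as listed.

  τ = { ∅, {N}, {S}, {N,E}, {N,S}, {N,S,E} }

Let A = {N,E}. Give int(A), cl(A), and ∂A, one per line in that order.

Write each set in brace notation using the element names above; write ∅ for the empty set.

opens ⊆ A: ∅, {N}, {N,E}; union → int = {N,E}
complement {S}; its interior {S}; cl(A) = X∖{S} = {N,E}
boundary = {N,E} ∖ {N,E} = ∅

int(A) = {N,E}
cl(A)  = {N,E}
∂A     = ∅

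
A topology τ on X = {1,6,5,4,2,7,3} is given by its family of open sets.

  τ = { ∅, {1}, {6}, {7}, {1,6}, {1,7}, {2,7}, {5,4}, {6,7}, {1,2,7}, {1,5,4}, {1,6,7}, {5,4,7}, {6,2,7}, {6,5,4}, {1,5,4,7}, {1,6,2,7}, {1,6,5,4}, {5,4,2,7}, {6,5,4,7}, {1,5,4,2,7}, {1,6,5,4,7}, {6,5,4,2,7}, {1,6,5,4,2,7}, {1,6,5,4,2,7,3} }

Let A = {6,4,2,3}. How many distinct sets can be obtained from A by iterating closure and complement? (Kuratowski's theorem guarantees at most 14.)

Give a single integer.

12

cl via duality: int({1,5,7}) = {1,7}, so X∖{1,7} = {6,5,4,2,3}
Write k for closure, c for complement:
  1. A     = {6,4,2,3}
  2. kA    = {6,5,4,2,3}
  3. cA    = {1,5,7}
  4. ckA   = {1,7}
  5. kcA   = {1,5,4,2,7,3}
  6. kckA  = {1,2,7,3}
  7. ckcA  = {6}
  8. ckckA = {6,5,4}
  9. kckcA = {6,3}
  10. kckckA = {6,5,4,3}
  11. ckckcA = {1,5,4,2,7}
  12. ckckckA = {1,2,7}
applying k or c yields no new set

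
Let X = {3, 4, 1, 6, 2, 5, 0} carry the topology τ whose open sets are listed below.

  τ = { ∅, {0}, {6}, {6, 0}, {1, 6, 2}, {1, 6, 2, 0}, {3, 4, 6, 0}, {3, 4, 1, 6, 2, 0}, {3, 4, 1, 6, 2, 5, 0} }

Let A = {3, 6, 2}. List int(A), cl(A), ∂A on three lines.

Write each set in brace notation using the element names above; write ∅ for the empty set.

int(A) = {6}
cl(A)  = {3, 4, 1, 6, 2, 5}
∂A     = {3, 4, 1, 2, 5}

opens ⊆ A: ∅, {6}; union → int = {6}
complement {4, 1, 5, 0}; its interior {0}; cl(A) = X∖{0} = {3, 4, 1, 6, 2, 5}
boundary = {3, 4, 1, 6, 2, 5} ∖ {6} = {3, 4, 1, 2, 5}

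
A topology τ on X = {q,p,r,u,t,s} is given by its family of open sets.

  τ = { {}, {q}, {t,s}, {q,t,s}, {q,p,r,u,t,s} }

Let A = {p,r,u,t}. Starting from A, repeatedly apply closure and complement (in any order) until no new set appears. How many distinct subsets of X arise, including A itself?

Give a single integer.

8

cl via duality: int({q,s}) = {q}, so X∖{q} = {p,r,u,t,s}
Write k for closure, c for complement:
  1. A     = {p,r,u,t}
  2. kA    = {p,r,u,t,s}
  3. cA    = {q,s}
  4. ckA   = {q}
  5. kcA   = {q,p,r,u,t,s}
  6. kckA  = {q,p,r,u}
  7. ckcA  = {}
  8. ckckA = {t,s}
applying k or c yields no new set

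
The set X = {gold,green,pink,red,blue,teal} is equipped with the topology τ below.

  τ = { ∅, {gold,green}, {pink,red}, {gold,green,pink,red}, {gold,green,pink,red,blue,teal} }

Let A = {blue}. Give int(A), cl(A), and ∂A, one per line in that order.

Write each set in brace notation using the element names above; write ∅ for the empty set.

interior: largest open inside A is ∅ (from ∅)
cl via duality: int({gold,green,pink,red,teal}) = {gold,green,pink,red}, so X∖{gold,green,pink,red} = {blue,teal}
cl∖int = {blue,teal}

int(A) = ∅
cl(A)  = {blue,teal}
∂A     = {blue,teal}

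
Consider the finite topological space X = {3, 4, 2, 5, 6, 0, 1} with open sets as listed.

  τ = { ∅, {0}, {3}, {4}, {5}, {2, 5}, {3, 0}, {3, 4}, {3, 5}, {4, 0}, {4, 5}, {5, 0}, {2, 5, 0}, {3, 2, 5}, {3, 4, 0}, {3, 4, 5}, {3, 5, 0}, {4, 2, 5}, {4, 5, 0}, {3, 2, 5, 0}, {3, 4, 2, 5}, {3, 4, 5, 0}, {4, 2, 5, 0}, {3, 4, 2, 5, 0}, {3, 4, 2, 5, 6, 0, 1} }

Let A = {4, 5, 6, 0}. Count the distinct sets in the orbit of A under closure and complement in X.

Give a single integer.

8

cl via duality: int({3, 2, 1}) = {3}, so X∖{3} = {4, 2, 5, 6, 0, 1}
Write k for closure, c for complement:
  1. A     = {4, 5, 6, 0}
  2. kA    = {4, 2, 5, 6, 0, 1}
  3. cA    = {3, 2, 1}
  4. ckA   = {3}
  5. kcA   = {3, 2, 6, 1}
  6. kckA  = {3, 6, 1}
  7. ckcA  = {4, 5, 0}
  8. ckckA = {4, 2, 5, 0}
applying k or c yields no new set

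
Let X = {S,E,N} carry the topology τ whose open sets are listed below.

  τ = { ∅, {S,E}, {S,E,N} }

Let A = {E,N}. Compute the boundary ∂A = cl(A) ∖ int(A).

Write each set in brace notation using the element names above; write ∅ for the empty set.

{S,E,N}

interior: largest open inside A is ∅ (from ∅)
cl via duality: int({S}) = ∅, so X∖∅ = {S,E,N}
cl∖int = {S,E,N}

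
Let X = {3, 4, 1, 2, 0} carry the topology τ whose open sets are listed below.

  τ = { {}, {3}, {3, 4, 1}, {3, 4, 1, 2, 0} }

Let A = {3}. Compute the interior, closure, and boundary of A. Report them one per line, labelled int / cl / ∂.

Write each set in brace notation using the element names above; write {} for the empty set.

int(A) = {3}
cl(A)  = {3, 4, 1, 2, 0}
∂A     = {4, 1, 2, 0}

opens ⊆ A: {}, {3}; union → int = {3}
complement {4, 1, 2, 0}; its interior {}; cl(A) = X∖{} = {3, 4, 1, 2, 0}
boundary = {3, 4, 1, 2, 0} ∖ {3} = {4, 1, 2, 0}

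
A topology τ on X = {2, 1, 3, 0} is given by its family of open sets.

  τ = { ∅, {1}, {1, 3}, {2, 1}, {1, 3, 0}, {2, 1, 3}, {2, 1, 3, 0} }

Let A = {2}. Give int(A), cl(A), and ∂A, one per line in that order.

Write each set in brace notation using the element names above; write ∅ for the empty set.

int(A) = ∅
cl(A)  = {2}
∂A     = {2}

interior: largest open inside A is ∅ (from ∅)
cl via duality: int({1, 3, 0}) = {1, 3, 0}, so X∖{1, 3, 0} = {2}
cl∖int = {2}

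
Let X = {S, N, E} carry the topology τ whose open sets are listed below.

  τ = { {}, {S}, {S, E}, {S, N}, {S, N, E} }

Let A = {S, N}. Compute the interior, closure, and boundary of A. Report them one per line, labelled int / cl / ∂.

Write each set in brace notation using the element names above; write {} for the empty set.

opens ⊆ A: {}, {S}, {S, N}; union → int = {S, N}
complement {E}; its interior {}; cl(A) = X∖{} = {S, N, E}
boundary = {S, N, E} ∖ {S, N} = {E}

int(A) = {S, N}
cl(A)  = {S, N, E}
∂A     = {E}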